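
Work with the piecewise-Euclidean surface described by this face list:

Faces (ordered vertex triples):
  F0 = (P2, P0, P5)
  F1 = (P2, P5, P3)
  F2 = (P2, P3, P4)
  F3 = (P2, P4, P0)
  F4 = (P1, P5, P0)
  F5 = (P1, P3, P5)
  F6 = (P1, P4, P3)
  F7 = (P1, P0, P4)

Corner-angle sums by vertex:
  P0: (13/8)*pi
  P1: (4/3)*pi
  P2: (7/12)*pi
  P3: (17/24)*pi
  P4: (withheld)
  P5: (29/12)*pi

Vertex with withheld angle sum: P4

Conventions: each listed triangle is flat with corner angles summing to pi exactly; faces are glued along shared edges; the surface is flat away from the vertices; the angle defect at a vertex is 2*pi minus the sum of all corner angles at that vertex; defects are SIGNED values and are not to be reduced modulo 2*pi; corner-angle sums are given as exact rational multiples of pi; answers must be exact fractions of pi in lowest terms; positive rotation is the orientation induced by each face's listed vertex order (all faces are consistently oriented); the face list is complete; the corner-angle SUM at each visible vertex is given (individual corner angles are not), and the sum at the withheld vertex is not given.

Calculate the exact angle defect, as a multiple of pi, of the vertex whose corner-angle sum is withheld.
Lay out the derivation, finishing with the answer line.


V = 6, E = 12, F = 8; chi = V - E + F = 2
Gauss-Bonnet: total defect = 2*pi*chi = 4*pi; visible defects sum to (10/3)*pi

Answer: defect(P4) = (2/3)*pi


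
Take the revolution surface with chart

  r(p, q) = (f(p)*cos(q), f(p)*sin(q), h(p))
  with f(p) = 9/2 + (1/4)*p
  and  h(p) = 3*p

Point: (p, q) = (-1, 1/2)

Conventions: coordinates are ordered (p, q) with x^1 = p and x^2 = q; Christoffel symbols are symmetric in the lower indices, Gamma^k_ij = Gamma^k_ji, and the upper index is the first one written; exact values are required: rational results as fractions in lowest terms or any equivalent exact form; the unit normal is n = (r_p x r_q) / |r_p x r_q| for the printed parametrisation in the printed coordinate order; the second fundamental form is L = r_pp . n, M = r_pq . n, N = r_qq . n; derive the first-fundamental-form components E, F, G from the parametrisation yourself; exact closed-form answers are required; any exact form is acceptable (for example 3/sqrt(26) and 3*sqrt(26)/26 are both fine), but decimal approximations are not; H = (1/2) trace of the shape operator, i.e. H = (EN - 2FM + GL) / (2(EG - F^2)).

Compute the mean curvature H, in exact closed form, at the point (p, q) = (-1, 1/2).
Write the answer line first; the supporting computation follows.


Answer: H = 24*sqrt(145)/2465

f = 17/4, f' = 1/4, f'' = 0, h' = 3, h'' = 0
E = 145/16, F = 0, G = 289/16; answer radicand W^2 = 145/16
unnormalised second-form numerators: l = 0, m = 0, n = 51/4; L = l/sqrt(145/16), and similarly M = m/sqrt(W^2), N = n/sqrt(W^2)
H = (E*n - 2*F*m + G*l) / (2*(EG - F^2)*sqrt(W^2)); E*n - 2*F*m + G*l = 7395/64, EG - F^2 = 41905/256, so H = (6/17)/sqrt(145/16)


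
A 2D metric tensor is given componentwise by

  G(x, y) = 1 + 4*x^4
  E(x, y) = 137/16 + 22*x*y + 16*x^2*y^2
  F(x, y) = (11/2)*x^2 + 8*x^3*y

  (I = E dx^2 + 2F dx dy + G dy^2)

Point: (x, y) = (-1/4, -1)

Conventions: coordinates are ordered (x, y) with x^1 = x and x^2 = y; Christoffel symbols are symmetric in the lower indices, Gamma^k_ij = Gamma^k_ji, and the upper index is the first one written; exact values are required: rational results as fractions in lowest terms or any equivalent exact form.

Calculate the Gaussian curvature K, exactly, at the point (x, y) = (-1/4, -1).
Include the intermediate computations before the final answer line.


E = 241/16, F = 15/32, G = 65/64, EG - F^2 = 965/64 at the point
E_x = -30, E_y = -15/2, F_x = -17/4, F_y = -1/8, G_x = -1/4, G_y = 0
E_yy = 2, F_xy = 3/2, G_xx = 3
Brioschi: K = (det M1 - det M2) / (EG - F^2)^2 with the standard first/second-derivative matrices M1, M2.
M1 = [[-E_yy/2 + F_xy - G_xx/2, E_x/2, F_x - E_y/2], [F_y - G_x/2, E, F], [G_y/2, F, G]] = [[-1, -15, -1/2], [0, 241/16, 15/32], [0, 15/32, 65/64]]; det M1 = -965/64
M2 = [[0, E_y/2, G_x/2], [E_y/2, E, F], [G_x/2, F, G]] = [[0, -15/4, -1/8], [-15/4, 241/16, 15/32], [-1/8, 15/32, 65/64]]; det M2 = -901/64
det M1 - det M2 = -1; K = -1 / (965/64)^2 = -4096/931225

Answer: K = -4096/931225


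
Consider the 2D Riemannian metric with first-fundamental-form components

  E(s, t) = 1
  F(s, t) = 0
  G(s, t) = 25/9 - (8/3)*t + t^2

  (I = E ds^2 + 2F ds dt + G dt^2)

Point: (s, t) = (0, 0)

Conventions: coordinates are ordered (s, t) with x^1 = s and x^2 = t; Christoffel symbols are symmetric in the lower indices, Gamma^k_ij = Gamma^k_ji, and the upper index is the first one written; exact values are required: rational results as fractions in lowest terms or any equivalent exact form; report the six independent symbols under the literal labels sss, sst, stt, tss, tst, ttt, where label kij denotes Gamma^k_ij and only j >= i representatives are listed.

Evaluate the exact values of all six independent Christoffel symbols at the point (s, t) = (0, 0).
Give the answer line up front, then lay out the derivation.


Answer: Gamma_sss = 0, Gamma_sst = 0, Gamma_stt = 0, Gamma_tss = 0, Gamma_tst = 0, Gamma_ttt = -12/25

E = 1, F = 0, G = 25/9 at the point
E_s = 0, E_t = 0, F_s = 0, F_t = 0, G_s = 0, G_t = -8/3
EG - F^2 = 25/9;  g^inv = (9/25) * [[25/9, 0], [0, 1]]
first-kind symbols [ij,l] = (1/2)(d_i g_jl + d_j g_il - d_l g_ij): [ss,s] = E_s/2 = 0, [ss,t] = F_s - E_t/2 = 0, [st,s] = E_t/2 = 0, [st,t] = G_s/2 = 0, [tt,s] = F_t - G_s/2 = 0, [tt,t] = G_t/2 = -4/3
Gamma^s_ij = (G*[ij,s] - F*[ij,t])/(EG - F^2), Gamma^t_ij = (E*[ij,t] - F*[ij,s])/(EG - F^2)


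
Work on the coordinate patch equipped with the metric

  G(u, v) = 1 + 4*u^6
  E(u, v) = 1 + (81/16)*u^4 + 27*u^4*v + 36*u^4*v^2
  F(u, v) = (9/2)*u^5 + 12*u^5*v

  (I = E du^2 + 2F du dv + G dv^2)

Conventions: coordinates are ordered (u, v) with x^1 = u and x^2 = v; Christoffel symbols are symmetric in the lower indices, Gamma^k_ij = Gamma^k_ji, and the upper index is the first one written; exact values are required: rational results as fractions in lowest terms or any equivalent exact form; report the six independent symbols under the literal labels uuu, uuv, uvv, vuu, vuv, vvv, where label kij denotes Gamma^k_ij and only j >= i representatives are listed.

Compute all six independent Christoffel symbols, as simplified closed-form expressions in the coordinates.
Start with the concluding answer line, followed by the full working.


Answer: Gamma_uuu = (1152*u^3*v^2 + 864*u^3*v + 162*u^3)/(64*u^6 + 576*u^4*v^2 + 432*u^4*v + 81*u^4 + 16), Gamma_uuv = (576*u^4*v + 216*u^4)/(64*u^6 + 576*u^4*v^2 + 432*u^4*v + 81*u^4 + 16), Gamma_uvv = 0, Gamma_vuu = (384*u^4*v + 144*u^4)/(64*u^6 + 576*u^4*v^2 + 432*u^4*v + 81*u^4 + 16), Gamma_vuv = 192*u^5/(64*u^6 + 576*u^4*v^2 + 432*u^4*v + 81*u^4 + 16), Gamma_vvv = 0

E = 1 + (81/16)*u^4 + 27*u^4*v + 36*u^4*v^2; F = (9/2)*u^5 + 12*u^5*v; G = 1 + 4*u^6
Gamma^k_ij = (1/2) g^{kl} (d_i g_jl + d_j g_il - d_l g_ij), with g^inv = (1/(EG-F^2)) [[G, -F], [-F, E]]
first partials: E_u = (81/4)*u^3 + 108*u^3*v + 144*u^3*v^2, E_v = 27*u^4 + 72*u^4*v, F_u = (45/2)*u^4 + 60*u^4*v, F_v = 12*u^5, G_u = 24*u^5, G_v = 0
D = EG - F^2 = 1 + (81/16)*u^4 + 27*u^4*v + 36*u^4*v^2 + 4*u^6
expanded: Gamma^u_uu = (G E_u - 2F F_u + F E_v)/(2D), Gamma^u_uv = (G E_v - F G_u)/(2D), Gamma^u_vv = (2G F_v - G G_u - F G_v)/(2D), Gamma^v_uu = (2E F_u - E E_v - F E_u)/(2D), Gamma^v_uv = (E G_u - F E_v)/(2D), Gamma^v_vv = (E G_v - 2F F_v + F G_u)/(2D); substitute and cancel common factors


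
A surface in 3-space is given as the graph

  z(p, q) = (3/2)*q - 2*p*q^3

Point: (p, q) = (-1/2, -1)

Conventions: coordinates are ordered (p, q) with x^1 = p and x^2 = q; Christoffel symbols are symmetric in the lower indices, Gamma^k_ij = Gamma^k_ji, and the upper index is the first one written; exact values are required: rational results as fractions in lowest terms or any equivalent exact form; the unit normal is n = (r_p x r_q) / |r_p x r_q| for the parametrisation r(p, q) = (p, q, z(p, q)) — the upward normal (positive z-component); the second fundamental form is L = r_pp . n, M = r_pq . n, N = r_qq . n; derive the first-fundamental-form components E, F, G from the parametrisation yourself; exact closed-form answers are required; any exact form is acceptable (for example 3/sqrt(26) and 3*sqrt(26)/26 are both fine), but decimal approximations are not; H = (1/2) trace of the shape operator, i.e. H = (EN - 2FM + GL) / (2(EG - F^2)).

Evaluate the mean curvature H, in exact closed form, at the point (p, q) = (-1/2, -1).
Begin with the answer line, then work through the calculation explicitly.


Answer: H = 312*sqrt(101)/10201

z_p = 2, z_q = 9/2, z_pp = 0, z_pq = -6, z_qq = -6
E = 5, F = 9, G = 85/4; answer radicand W^2 = 101/4
unnormalised second-form numerators: l = 0, m = -6, n = -6; L = l/sqrt(101/4), and similarly M = m/sqrt(W^2), N = n/sqrt(W^2)
H = (E*n - 2*F*m + G*l) / (2*(EG - F^2)*sqrt(W^2)); E*n - 2*F*m + G*l = 78, EG - F^2 = 101/4, so H = (156/101)/sqrt(101/4)


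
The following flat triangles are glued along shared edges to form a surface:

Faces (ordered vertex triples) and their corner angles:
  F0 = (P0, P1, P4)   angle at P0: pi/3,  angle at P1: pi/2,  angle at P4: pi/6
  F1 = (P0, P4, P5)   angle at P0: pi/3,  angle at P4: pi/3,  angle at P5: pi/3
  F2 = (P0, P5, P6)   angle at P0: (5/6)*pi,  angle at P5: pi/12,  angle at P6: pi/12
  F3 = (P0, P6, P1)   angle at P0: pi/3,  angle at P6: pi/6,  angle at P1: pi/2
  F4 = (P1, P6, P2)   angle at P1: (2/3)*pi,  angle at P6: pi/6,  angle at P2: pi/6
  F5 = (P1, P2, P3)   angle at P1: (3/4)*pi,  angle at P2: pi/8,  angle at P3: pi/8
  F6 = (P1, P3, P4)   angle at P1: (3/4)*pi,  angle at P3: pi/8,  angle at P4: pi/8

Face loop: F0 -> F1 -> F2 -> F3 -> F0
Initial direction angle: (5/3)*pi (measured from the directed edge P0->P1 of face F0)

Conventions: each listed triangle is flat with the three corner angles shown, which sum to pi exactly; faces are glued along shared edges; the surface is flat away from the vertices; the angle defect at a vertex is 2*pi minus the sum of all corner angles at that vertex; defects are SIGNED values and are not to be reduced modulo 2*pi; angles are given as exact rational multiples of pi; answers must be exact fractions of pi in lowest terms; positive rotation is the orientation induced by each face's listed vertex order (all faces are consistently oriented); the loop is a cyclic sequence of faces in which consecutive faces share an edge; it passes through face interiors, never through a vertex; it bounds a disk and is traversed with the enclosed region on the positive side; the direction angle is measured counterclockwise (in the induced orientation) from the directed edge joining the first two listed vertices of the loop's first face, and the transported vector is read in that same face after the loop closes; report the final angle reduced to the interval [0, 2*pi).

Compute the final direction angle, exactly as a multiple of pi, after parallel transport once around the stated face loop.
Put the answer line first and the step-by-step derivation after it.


Answer: final direction angle = (11/6)*pi

enclosed vertex P0: corner angles sum to (11/6)*pi, defect = 2*pi - (11/6)*pi = pi/6
adding the enclosed defects to the starting angle (mod 2*pi, induced orientation) gives the holonomy
final angle = (5/3)*pi + pi/6 = (11/6)*pi (mod 2*pi)


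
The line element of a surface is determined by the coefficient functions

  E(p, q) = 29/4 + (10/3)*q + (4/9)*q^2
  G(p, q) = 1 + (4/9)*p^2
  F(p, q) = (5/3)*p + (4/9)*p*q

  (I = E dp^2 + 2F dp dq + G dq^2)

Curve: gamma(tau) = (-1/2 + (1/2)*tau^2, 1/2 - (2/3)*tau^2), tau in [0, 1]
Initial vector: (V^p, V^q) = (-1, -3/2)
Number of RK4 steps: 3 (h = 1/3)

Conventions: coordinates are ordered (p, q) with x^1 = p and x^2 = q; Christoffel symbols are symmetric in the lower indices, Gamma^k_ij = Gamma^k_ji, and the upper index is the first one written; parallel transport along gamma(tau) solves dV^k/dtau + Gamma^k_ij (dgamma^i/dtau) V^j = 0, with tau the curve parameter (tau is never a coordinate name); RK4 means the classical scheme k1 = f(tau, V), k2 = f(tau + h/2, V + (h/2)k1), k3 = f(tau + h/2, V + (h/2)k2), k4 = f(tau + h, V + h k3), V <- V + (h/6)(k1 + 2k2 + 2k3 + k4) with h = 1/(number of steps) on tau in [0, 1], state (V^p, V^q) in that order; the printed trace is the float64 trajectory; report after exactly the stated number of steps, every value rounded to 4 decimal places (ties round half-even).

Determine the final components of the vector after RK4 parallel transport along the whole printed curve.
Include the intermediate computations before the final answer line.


gamma'(tau) = (tau, -(4/3)*tau); f(tau, V)^k = -Gamma^k_ij(gamma(tau)) gamma'^i(tau) V^j; h = 1/3; intermediate values shown to 6 dp
curve data and Christoffel symbols at the stage parameters:
  tau = 0.000000: gamma = (-0.500000, 0.500000), gamma' = (0.000000, 0.000000); Gamma_ppp = 0.000000, Gamma_ppq = 0.206687, Gamma_pqq = 0.000000, Gamma_qpp = 0.000000, Gamma_qpq = -0.024316, Gamma_qqq = 0.000000
  tau = 0.166667: gamma = (-0.486111, 0.481481), gamma' = (0.166667, -0.222222); Gamma_ppp = 0.000000, Gamma_ppq = 0.207510, Gamma_pqq = 0.000000, Gamma_qpp = 0.000000, Gamma_qpq = -0.023839, Gamma_qqq = 0.000000
  tau = 0.333333: gamma = (-0.444444, 0.425926), gamma' = (0.333333, -0.444444); Gamma_ppp = 0.000000, Gamma_ppq = 0.209994, Gamma_pqq = 0.000000, Gamma_qpp = 0.000000, Gamma_qpq = -0.022350, Gamma_qqq = 0.000000
  tau = 0.500000: gamma = (-0.375000, 0.333333), gamma' = (0.500000, -0.666667); Gamma_ppp = 0.000000, Gamma_ppq = 0.214188, Gamma_pqq = 0.000000, Gamma_qpp = 0.000000, Gamma_qpq = -0.019670, Gamma_qqq = 0.000000
  tau = 0.666667: gamma = (-0.277778, 0.203704), gamma' = (0.666667, -0.888889); Gamma_ppp = 0.000000, Gamma_ppq = 0.220152, Gamma_pqq = 0.000000, Gamma_qpp = 0.000000, Gamma_qpq = -0.015467, Gamma_qqq = 0.000000
  tau = 0.833333: gamma = (-0.152778, 0.037037), gamma' = (0.833333, -1.111111); Gamma_ppp = 0.000000, Gamma_ppq = 0.227929, Gamma_pqq = 0.000000, Gamma_qpp = 0.000000, Gamma_qpq = -0.009195, Gamma_qqq = 0.000000
  tau = 1.000000: gamma = (0.000000, -0.166667), gamma' = (1.000000, -1.333333); Gamma_ppp = 0.000000, Gamma_ppq = 0.237460, Gamma_pqq = 0.000000, Gamma_qpp = 0.000000, Gamma_qpq = 0.000000, Gamma_qqq = 0.000000
step 0: V^p = -1.0000, V^q = -1.5000
step 1: k1 = (0.000000, 0.000000), k2 = (0.005764, -0.000662), k3 = (0.005812, -0.000668), k4 = (0.011863, -0.001263); V <- V + (h/6)(k1 + 2k2 + 2k3 + k4): V^p = -0.9981, V^q = -1.5002
step 2: k1 = (0.011863, -0.001263), k2 = (0.018455, -0.001695), k3 = (0.018620, -0.001710), k4 = (0.026172, -0.001839); V <- V + (h/6)(k1 + 2k2 + 2k3 + k4): V^p = -0.9918, V^q = -1.5008
step 3: k1 = (0.026175, -0.001839), k2 = (0.035037, -0.001413), k3 = (0.035397, -0.001428), k4 = (0.046197, 0.000000); V <- V + (h/6)(k1 + 2k2 + 2k3 + k4): V^p = -0.9800, V^q = -1.5012

Answer: V^p = -0.9800, V^q = -1.5012


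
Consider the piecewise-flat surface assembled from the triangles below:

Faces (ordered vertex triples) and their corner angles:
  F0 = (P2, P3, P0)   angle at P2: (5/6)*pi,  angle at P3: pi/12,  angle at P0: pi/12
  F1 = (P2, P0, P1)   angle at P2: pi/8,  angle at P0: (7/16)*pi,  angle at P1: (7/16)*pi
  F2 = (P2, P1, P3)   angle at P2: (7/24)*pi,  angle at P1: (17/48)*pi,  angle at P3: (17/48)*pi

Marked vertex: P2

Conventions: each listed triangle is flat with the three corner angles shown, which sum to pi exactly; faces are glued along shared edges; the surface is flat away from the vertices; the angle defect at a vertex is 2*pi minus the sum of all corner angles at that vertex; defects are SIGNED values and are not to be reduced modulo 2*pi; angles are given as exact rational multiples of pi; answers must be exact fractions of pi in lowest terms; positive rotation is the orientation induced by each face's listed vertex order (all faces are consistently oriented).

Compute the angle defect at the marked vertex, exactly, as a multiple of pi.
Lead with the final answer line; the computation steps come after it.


Answer: defect(P2) = (3/4)*pi

Sum of corner angles at P2: (5/4)*pi
defect = 2*pi - (5/4)*pi


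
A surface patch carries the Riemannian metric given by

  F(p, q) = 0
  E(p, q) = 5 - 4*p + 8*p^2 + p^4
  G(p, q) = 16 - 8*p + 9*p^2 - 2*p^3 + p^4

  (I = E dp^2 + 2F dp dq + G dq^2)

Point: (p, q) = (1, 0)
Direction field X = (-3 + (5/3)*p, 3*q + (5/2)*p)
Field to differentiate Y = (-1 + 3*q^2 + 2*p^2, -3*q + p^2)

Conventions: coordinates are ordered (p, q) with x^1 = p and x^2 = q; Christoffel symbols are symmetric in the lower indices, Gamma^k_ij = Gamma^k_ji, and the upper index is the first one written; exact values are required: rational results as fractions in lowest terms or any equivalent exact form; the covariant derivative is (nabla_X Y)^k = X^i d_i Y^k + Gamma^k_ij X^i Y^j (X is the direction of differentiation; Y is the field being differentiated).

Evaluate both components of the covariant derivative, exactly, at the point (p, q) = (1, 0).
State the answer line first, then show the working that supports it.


Answer: (nabla_X Y)^p = -37/5, (nabla_X Y)^q = -79/8

E = 10, F = 0, G = 16 at the point
E_p = 16, E_q = 0, F_p = 0, F_q = 0, G_p = 8, G_q = 0
EG - F^2 = 160;  g^inv = (1/160) * [[16, 0], [0, 10]]
first-kind symbols [ij,l] = (1/2)(d_i g_jl + d_j g_il - d_l g_ij): [pp,p] = E_p/2 = 8, [pp,q] = F_p - E_q/2 = 0, [pq,p] = E_q/2 = 0, [pq,q] = G_p/2 = 4, [qq,p] = F_q - G_p/2 = -4, [qq,q] = G_q/2 = 0
Gamma^p_ij = (G*[ij,p] - F*[ij,q])/(EG - F^2), Gamma^q_ij = (E*[ij,q] - F*[ij,p])/(EG - F^2)
Gamma_ppp = 4/5, Gamma_ppq = 0, Gamma_pqq = -2/5, Gamma_qpp = 0, Gamma_qpq = 1/4, Gamma_qqq = 0
X = (-4/3, 5/2), Y = (1, 1) at the point


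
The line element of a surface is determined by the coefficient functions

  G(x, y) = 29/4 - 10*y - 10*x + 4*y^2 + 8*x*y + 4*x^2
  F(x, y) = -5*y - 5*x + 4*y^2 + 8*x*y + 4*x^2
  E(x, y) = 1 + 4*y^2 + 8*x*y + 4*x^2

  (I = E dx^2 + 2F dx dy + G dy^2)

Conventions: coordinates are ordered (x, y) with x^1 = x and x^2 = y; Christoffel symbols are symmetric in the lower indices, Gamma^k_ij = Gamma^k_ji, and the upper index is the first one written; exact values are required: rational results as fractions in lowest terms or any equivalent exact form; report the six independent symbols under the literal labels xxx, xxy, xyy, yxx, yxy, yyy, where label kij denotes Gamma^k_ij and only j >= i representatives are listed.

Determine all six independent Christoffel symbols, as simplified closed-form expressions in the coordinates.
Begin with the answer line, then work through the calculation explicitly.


Answer: Gamma_xxx = (16*x + 16*y)/(32*x^2 + 64*x*y - 40*x + 32*y^2 - 40*y + 29), Gamma_xxy = (16*x + 16*y)/(32*x^2 + 64*x*y - 40*x + 32*y^2 - 40*y + 29), Gamma_xyy = (16*x + 16*y)/(32*x^2 + 64*x*y - 40*x + 32*y^2 - 40*y + 29), Gamma_yxx = (16*x + 16*y - 20)/(32*x^2 + 64*x*y - 40*x + 32*y^2 - 40*y + 29), Gamma_yxy = (16*x + 16*y - 20)/(32*x^2 + 64*x*y - 40*x + 32*y^2 - 40*y + 29), Gamma_yyy = (16*x + 16*y - 20)/(32*x^2 + 64*x*y - 40*x + 32*y^2 - 40*y + 29)

E = 1 + 4*y^2 + 8*x*y + 4*x^2; F = -5*y - 5*x + 4*y^2 + 8*x*y + 4*x^2; G = 29/4 - 10*y - 10*x + 4*y^2 + 8*x*y + 4*x^2
Gamma^k_ij = (1/2) g^{kl} (d_i g_jl + d_j g_il - d_l g_ij), with g^inv = (1/(EG-F^2)) [[G, -F], [-F, E]]
first partials: E_x = 8*y + 8*x, E_y = 8*y + 8*x, F_x = -5 + 8*y + 8*x, F_y = -5 + 8*y + 8*x, G_x = -10 + 8*y + 8*x, G_y = -10 + 8*y + 8*x
D = EG - F^2 = 29/4 - 10*y - 10*x + 8*y^2 + 16*x*y + 8*x^2
expanded: Gamma^x_xx = (G E_x - 2F F_x + F E_y)/(2D), Gamma^x_xy = (G E_y - F G_x)/(2D), Gamma^x_yy = (2G F_y - G G_x - F G_y)/(2D), Gamma^y_xx = (2E F_x - E E_y - F E_x)/(2D), Gamma^y_xy = (E G_x - F E_y)/(2D), Gamma^y_yy = (E G_y - 2F F_y + F G_x)/(2D); substitute and cancel common factors


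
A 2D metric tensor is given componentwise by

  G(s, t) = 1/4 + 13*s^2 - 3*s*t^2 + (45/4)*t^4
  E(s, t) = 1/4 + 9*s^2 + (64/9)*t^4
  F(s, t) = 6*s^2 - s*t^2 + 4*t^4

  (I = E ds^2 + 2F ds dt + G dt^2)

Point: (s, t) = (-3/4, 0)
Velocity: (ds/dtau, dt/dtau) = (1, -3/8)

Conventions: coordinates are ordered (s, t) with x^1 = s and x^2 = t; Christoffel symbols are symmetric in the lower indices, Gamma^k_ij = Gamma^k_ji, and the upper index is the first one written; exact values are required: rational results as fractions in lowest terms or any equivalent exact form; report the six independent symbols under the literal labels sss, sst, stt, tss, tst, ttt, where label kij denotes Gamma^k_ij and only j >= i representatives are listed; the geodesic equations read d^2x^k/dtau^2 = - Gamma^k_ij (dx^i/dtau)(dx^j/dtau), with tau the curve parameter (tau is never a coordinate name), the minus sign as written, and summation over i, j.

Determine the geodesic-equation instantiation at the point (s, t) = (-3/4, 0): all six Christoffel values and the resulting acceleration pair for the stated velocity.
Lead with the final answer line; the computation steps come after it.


Answer: Gamma_sss = -5292/7369, Gamma_sst = 8424/7369, Gamma_stt = 18876/7369, Gamma_tss = -6408/7369, Gamma_tst = -13260/7369, Gamma_ttt = -8424/7369; accelerations (d^2s/dtau^2, d^2t/dtau^2) = (143289/117904, -18819/58952)

E = 85/16, F = 27/8, G = 121/16 at the point
E_s = -27/2, E_t = 0, F_s = -9, F_t = 0, G_s = -39/2, G_t = 0
EG - F^2 = 7369/256;  g^inv = (256/7369) * [[121/16, -27/8], [-27/8, 85/16]]
first-kind symbols [ij,l] = (1/2)(d_i g_jl + d_j g_il - d_l g_ij): [ss,s] = E_s/2 = -27/4, [ss,t] = F_s - E_t/2 = -9, [st,s] = E_t/2 = 0, [st,t] = G_s/2 = -39/4, [tt,s] = F_t - G_s/2 = 39/4, [tt,t] = G_t/2 = 0
Gamma^s_ij = (G*[ij,s] - F*[ij,t])/(EG - F^2), Gamma^t_ij = (E*[ij,t] - F*[ij,s])/(EG - F^2)
Gamma_sss = -5292/7369, Gamma_sst = 8424/7369, Gamma_stt = 18876/7369, Gamma_tss = -6408/7369, Gamma_tst = -13260/7369, Gamma_ttt = -8424/7369
d^2s/dtau^2 = -(Gamma_sss*(1)^2 + 2*Gamma_sst*(1)*(-3/8) + Gamma_stt*(-3/8)^2) = 143289/117904
d^2t/dtau^2 = -(Gamma_tss*(1)^2 + 2*Gamma_tst*(1)*(-3/8) + Gamma_ttt*(-3/8)^2) = -18819/58952


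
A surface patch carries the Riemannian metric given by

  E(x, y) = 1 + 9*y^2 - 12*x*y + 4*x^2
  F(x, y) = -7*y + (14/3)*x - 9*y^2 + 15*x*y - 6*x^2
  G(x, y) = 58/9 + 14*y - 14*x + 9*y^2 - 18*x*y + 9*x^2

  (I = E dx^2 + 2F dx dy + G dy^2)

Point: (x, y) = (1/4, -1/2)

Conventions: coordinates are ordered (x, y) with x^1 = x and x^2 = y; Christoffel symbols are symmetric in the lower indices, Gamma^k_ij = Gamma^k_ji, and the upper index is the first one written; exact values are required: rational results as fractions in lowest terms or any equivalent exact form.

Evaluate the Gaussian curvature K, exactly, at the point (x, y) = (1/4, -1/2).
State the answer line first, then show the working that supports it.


Answer: K = -62208/519841

E = 5, F = 1/6, G = 145/144, EG - F^2 = 721/144 at the point
E_x = 8, E_y = -12, F_x = -35/6, F_y = 23/4, G_x = -1/2, G_y = 1/2
E_yy = 18, F_xy = 15, G_xx = 18
Compute both Brioschi determinants and normalise by (EG - F^2)^2.
M1 = [[-E_yy/2 + F_xy - G_xx/2, E_x/2, F_x - E_y/2], [F_y - G_x/2, E, F], [G_y/2, F, G]] = [[-3, 4, 1/6], [6, 5, 1/6], [1/4, 1/6, 145/144]]; det M1 = -625/16
M2 = [[0, E_y/2, G_x/2], [E_y/2, E, F], [G_x/2, F, G]] = [[0, -6, -1/4], [-6, 5, 1/6], [-1/4, 1/6, 145/144]]; det M2 = -577/16
det M1 - det M2 = -3; K = -3 / (721/144)^2 = -62208/519841


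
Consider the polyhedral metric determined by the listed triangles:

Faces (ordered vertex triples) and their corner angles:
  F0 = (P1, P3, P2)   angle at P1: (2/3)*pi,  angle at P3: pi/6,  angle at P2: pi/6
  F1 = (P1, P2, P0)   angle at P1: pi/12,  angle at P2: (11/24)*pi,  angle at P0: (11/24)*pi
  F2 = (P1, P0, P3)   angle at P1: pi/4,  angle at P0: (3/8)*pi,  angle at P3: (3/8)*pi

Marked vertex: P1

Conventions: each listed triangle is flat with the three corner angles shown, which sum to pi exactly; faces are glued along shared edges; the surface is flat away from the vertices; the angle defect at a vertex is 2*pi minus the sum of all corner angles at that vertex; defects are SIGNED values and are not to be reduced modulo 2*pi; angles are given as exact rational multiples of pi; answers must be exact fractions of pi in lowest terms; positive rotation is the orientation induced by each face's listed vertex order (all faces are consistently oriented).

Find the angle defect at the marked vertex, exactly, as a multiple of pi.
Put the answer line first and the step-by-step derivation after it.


Answer: defect(P1) = pi

Sum of corner angles at P1: pi
defect = 2*pi - pi


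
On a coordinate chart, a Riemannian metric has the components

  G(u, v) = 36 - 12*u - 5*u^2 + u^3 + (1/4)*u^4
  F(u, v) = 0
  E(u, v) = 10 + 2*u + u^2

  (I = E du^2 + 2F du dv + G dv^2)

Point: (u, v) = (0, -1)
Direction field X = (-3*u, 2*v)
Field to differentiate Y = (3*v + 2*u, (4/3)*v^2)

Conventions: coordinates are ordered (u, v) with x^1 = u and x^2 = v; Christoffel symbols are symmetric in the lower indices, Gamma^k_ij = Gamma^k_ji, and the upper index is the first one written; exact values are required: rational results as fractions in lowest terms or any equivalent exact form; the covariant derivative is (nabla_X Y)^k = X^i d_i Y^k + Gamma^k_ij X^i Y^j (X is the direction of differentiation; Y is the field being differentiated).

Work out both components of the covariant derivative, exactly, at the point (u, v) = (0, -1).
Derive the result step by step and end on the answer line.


E = 10, F = 0, G = 36 at the point
E_u = 2, E_v = 0, F_u = 0, F_v = 0, G_u = -12, G_v = 0
EG - F^2 = 360;  g^inv = (1/360) * [[36, 0], [0, 10]]
first-kind symbols [ij,l] = (1/2)(d_i g_jl + d_j g_il - d_l g_ij): [uu,u] = E_u/2 = 1, [uu,v] = F_u - E_v/2 = 0, [uv,u] = E_v/2 = 0, [uv,v] = G_u/2 = -6, [vv,u] = F_v - G_u/2 = 6, [vv,v] = G_v/2 = 0
Gamma^u_ij = (G*[ij,u] - F*[ij,v])/(EG - F^2), Gamma^v_ij = (E*[ij,v] - F*[ij,u])/(EG - F^2)
Gamma_uuu = 1/10, Gamma_uuv = 0, Gamma_uvv = 3/5, Gamma_vuu = 0, Gamma_vuv = -1/6, Gamma_vvv = 0
X = (0, -2), Y = (-3, 4/3) at the point

Answer: (nabla_X Y)^u = -38/5, (nabla_X Y)^v = 13/3


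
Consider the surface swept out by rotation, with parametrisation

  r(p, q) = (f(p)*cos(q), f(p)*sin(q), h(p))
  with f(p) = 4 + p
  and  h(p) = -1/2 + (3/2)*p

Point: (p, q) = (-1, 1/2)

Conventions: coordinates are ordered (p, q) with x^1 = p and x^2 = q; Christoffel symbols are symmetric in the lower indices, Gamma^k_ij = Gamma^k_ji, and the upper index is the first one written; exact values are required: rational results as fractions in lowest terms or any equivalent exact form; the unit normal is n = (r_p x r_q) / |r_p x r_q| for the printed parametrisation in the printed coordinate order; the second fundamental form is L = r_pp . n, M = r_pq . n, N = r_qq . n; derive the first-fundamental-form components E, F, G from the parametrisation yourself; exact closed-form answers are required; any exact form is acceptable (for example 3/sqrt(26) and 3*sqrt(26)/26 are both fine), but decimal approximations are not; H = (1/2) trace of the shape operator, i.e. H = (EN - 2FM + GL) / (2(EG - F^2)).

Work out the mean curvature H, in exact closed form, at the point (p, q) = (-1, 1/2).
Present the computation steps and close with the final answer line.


f = 3, f' = 1, f'' = 0, h' = 3/2, h'' = 0
E = 13/4, F = 0, G = 9; answer radicand W^2 = 13/4
unnormalised second-form numerators: l = 0, m = 0, n = 9/2; L = l/sqrt(13/4), and similarly M = m/sqrt(W^2), N = n/sqrt(W^2)
H = (E*n - 2*F*m + G*l) / (2*(EG - F^2)*sqrt(W^2)); E*n - 2*F*m + G*l = 117/8, EG - F^2 = 117/4, so H = (1/4)/sqrt(13/4)

Answer: H = sqrt(13)/26


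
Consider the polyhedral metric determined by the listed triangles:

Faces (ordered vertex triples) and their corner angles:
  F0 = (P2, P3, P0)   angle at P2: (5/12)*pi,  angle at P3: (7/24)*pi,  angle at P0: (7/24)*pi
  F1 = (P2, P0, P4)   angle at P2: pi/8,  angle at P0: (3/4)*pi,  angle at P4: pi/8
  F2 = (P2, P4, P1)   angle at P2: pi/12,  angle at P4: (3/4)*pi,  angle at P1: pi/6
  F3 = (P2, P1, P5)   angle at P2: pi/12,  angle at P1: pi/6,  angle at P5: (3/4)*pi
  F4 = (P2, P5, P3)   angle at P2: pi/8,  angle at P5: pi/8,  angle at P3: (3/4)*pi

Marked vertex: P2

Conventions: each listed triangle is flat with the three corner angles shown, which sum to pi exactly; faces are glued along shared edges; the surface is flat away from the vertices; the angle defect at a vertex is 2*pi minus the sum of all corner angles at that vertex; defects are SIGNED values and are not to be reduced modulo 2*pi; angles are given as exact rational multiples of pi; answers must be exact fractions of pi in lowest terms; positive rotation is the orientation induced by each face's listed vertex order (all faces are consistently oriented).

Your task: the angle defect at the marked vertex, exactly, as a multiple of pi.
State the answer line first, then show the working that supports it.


Answer: defect(P2) = (7/6)*pi

Sum of corner angles at P2: (5/6)*pi
defect = 2*pi - (5/6)*pi


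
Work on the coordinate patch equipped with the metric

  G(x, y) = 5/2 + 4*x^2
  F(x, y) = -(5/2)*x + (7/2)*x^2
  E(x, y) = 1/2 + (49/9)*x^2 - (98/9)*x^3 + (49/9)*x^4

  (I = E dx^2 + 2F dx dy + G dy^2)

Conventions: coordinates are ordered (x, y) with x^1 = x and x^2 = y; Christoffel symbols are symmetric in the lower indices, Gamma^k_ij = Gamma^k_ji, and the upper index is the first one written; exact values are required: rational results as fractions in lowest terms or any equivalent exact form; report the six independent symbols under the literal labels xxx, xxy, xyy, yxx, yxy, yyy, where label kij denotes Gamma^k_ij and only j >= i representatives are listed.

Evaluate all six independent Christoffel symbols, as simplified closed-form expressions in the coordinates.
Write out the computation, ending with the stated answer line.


E = 1/2 + (49/9)*x^2 - (98/9)*x^3 + (49/9)*x^4; F = -(5/2)*x + (7/2)*x^2; G = 5/2 + 4*x^2
Gamma^k_ij = (1/2) g^{kl} (d_i g_jl + d_j g_il - d_l g_ij), with g^inv = (1/(EG-F^2)) [[G, -F], [-F, E]]
first partials: E_x = (98/9)*x - (98/3)*x^2 + (196/9)*x^3, E_y = 0, F_x = -5/2 + 7*x, F_y = 0, G_x = 8*x, G_y = 0
D = EG - F^2 = 5/4 + (337/36)*x^2 - (175/18)*x^3 + (833/36)*x^4 - (392/9)*x^5 + (196/9)*x^6
expanded: Gamma^x_xx = (G E_x - 2F F_x + F E_y)/(2D), Gamma^x_xy = (G E_y - F G_x)/(2D), Gamma^x_yy = (2G F_y - G G_x - F G_y)/(2D), Gamma^y_xx = (2E F_x - E E_y - F E_x)/(2D), Gamma^y_xy = (E G_x - F E_y)/(2D), Gamma^y_yy = (E G_y - 2F F_y + F G_x)/(2D); substitute and cancel common factors

Answer: Gamma_xxx = (1568*x^5 - 2352*x^4 + 882*x^3 - 525*x^2 + 265*x)/(784*x^6 - 1568*x^5 + 833*x^4 - 350*x^3 + 337*x^2 + 45), Gamma_xxy = (-504*x^3 + 360*x^2)/(784*x^6 - 1568*x^5 + 833*x^4 - 350*x^3 + 337*x^2 + 45), Gamma_xyy = (-576*x^3 - 360*x)/(784*x^6 - 1568*x^5 + 833*x^4 - 350*x^3 + 337*x^2 + 45), Gamma_yxx = (-196*x^4 + 196*x^3 + 126*x - 45)/(784*x^6 - 1568*x^5 + 833*x^4 - 350*x^3 + 337*x^2 + 45), Gamma_yxy = (784*x^5 - 1568*x^4 + 784*x^3 + 72*x)/(784*x^6 - 1568*x^5 + 833*x^4 - 350*x^3 + 337*x^2 + 45), Gamma_yyy = (504*x^3 - 360*x^2)/(784*x^6 - 1568*x^5 + 833*x^4 - 350*x^3 + 337*x^2 + 45)


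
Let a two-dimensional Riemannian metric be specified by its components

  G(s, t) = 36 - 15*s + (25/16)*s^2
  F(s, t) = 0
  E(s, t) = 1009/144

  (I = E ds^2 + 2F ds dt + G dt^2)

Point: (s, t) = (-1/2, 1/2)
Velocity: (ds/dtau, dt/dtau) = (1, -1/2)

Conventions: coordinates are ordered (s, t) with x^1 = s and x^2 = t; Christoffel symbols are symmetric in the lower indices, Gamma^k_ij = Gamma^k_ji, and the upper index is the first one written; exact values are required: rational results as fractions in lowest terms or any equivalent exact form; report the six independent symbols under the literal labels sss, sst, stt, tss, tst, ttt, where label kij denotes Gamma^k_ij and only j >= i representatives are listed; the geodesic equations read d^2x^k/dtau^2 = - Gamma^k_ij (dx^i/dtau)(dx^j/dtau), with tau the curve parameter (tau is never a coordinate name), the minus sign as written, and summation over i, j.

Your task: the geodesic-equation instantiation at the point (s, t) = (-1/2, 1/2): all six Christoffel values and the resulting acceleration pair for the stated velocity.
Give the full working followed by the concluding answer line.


E = 1009/144, F = 0, G = 2809/64 at the point
E_s = 0, E_t = 0, F_s = 0, F_t = 0, G_s = -265/16, G_t = 0
EG - F^2 = 2834281/9216;  g^inv = (9216/2834281) * [[2809/64, 0], [0, 1009/144]]
first-kind symbols [ij,l] = (1/2)(d_i g_jl + d_j g_il - d_l g_ij): [ss,s] = E_s/2 = 0, [ss,t] = F_s - E_t/2 = 0, [st,s] = E_t/2 = 0, [st,t] = G_s/2 = -265/32, [tt,s] = F_t - G_s/2 = 265/32, [tt,t] = G_t/2 = 0
Gamma^s_ij = (G*[ij,s] - F*[ij,t])/(EG - F^2), Gamma^t_ij = (E*[ij,t] - F*[ij,s])/(EG - F^2)
Gamma_sss = 0, Gamma_sst = 0, Gamma_stt = 2385/2018, Gamma_tss = 0, Gamma_tst = -10/53, Gamma_ttt = 0
d^2s/dtau^2 = -(Gamma_sss*(1)^2 + 2*Gamma_sst*(1)*(-1/2) + Gamma_stt*(-1/2)^2) = -2385/8072
d^2t/dtau^2 = -(Gamma_tss*(1)^2 + 2*Gamma_tst*(1)*(-1/2) + Gamma_ttt*(-1/2)^2) = -10/53

Answer: Gamma_sss = 0, Gamma_sst = 0, Gamma_stt = 2385/2018, Gamma_tss = 0, Gamma_tst = -10/53, Gamma_ttt = 0; accelerations (d^2s/dtau^2, d^2t/dtau^2) = (-2385/8072, -10/53)


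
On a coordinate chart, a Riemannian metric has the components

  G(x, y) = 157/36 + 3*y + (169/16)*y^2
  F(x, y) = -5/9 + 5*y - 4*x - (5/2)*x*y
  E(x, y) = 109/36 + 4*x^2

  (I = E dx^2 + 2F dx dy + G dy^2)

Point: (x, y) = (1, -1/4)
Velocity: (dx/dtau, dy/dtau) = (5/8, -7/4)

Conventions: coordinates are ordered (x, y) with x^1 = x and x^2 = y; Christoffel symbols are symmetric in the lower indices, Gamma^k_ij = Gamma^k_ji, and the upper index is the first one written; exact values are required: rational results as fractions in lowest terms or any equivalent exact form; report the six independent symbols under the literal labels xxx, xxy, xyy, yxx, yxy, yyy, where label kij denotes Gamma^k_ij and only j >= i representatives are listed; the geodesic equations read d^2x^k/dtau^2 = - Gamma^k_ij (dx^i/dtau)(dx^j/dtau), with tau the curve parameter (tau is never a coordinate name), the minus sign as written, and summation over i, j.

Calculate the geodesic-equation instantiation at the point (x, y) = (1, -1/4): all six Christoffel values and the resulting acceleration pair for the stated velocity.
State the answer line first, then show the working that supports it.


Answer: Gamma_xxx = -3680/29301, Gamma_xxy = 0, Gamma_xyy = 43952/29301, Gamma_yxx = -27616/29301, Gamma_yxy = 0, Gamma_yyy = 45484/29301; accelerations (d^2x/dtau^2, d^2y/dtau^2) = (-88777/19534, -171343/39068)

E = 253/36, F = -373/72, G = 9841/2304 at the point
E_x = 8, E_y = 0, F_x = -27/8, F_y = 5/2, G_x = 0, G_y = -73/32
EG - F^2 = 9767/3072;  g^inv = (3072/9767) * [[9841/2304, 373/72], [373/72, 253/36]]
first-kind symbols [ij,l] = (1/2)(d_i g_jl + d_j g_il - d_l g_ij): [xx,x] = E_x/2 = 4, [xx,y] = F_x - E_y/2 = -27/8, [xy,x] = E_y/2 = 0, [xy,y] = G_x/2 = 0, [yy,x] = F_y - G_x/2 = 5/2, [yy,y] = G_y/2 = -73/64
Gamma^x_ij = (G*[ij,x] - F*[ij,y])/(EG - F^2), Gamma^y_ij = (E*[ij,y] - F*[ij,x])/(EG - F^2)
Gamma_xxx = -3680/29301, Gamma_xxy = 0, Gamma_xyy = 43952/29301, Gamma_yxx = -27616/29301, Gamma_yxy = 0, Gamma_yyy = 45484/29301
d^2x/dtau^2 = -(Gamma_xxx*(5/8)^2 + 2*Gamma_xxy*(5/8)*(-7/4) + Gamma_xyy*(-7/4)^2) = -88777/19534
d^2y/dtau^2 = -(Gamma_yxx*(5/8)^2 + 2*Gamma_yxy*(5/8)*(-7/4) + Gamma_yyy*(-7/4)^2) = -171343/39068


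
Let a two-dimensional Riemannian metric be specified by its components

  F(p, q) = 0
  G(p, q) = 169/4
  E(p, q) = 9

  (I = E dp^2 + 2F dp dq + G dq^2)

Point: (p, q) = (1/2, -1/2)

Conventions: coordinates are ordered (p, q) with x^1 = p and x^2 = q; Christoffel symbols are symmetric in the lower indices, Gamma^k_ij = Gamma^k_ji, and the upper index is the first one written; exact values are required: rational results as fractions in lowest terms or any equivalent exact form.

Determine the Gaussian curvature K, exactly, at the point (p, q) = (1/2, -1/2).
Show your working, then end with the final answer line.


E = 9, F = 0, G = 169/4, EG - F^2 = 1521/4 at the point
E_p = 0, E_q = 0, F_p = 0, F_q = 0, G_p = 0, G_q = 0
E_qq = 0, F_pq = 0, G_pp = 0
Brioschi: K = (det M1 - det M2) / (EG - F^2)^2 with the standard first/second-derivative matrices M1, M2.
M1 = [[-E_qq/2 + F_pq - G_pp/2, E_p/2, F_p - E_q/2], [F_q - G_p/2, E, F], [G_q/2, F, G]] = [[0, 0, 0], [0, 9, 0], [0, 0, 169/4]]; det M1 = 0
M2 = [[0, E_q/2, G_p/2], [E_q/2, E, F], [G_p/2, F, G]] = [[0, 0, 0], [0, 9, 0], [0, 0, 169/4]]; det M2 = 0
det M1 - det M2 = 0; K = 0 / (1521/4)^2 = 0

Answer: K = 0


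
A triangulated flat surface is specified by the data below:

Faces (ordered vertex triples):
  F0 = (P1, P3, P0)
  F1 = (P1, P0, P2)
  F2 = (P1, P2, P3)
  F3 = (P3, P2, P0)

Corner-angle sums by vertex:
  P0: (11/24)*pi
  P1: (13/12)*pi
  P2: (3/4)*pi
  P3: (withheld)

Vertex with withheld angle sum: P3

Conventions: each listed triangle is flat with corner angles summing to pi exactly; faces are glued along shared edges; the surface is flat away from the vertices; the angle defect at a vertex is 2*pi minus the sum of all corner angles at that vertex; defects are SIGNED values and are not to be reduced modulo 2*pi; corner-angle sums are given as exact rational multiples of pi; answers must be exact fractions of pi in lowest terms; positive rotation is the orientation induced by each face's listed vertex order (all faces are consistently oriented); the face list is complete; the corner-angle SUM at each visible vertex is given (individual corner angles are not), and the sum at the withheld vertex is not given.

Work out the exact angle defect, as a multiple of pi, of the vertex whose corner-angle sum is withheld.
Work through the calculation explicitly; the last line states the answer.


V = 4, E = 6, F = 4; chi = V - E + F = 2
Gauss-Bonnet: total defect = 2*pi*chi = 4*pi; visible defects sum to (89/24)*pi

Answer: defect(P3) = (7/24)*pi


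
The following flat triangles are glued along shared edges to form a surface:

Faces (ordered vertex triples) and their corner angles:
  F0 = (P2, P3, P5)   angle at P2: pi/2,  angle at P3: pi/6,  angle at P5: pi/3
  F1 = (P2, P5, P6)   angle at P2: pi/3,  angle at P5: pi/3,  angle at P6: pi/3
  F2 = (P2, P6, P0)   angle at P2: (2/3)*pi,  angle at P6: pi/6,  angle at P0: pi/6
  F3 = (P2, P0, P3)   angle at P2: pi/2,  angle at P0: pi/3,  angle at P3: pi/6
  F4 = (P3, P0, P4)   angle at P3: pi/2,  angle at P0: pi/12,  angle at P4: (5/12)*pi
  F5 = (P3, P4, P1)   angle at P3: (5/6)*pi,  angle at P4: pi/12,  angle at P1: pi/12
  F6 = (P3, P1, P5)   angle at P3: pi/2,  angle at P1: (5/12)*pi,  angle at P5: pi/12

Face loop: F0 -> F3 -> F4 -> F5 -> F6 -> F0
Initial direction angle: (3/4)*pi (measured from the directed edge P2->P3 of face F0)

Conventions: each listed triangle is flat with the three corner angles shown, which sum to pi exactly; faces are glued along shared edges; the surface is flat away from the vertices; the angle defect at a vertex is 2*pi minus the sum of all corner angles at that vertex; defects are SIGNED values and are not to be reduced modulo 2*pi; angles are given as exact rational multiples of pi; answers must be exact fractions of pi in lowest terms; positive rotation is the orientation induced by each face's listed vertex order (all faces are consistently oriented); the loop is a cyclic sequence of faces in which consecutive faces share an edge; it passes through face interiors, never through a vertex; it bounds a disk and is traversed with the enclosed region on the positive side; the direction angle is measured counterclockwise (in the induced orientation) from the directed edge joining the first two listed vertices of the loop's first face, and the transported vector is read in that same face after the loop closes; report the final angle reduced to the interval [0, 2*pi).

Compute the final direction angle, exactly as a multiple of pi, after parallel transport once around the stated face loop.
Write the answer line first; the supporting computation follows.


Answer: final direction angle = (7/12)*pi

enclosed vertex P3: corner angles sum to (13/6)*pi, defect = 2*pi - (13/6)*pi = -pi/6
summing the enclosed defects onto the initial angle, mod 2*pi in the induced orientation:
final angle = (3/4)*pi - pi/6 = (7/12)*pi (mod 2*pi)


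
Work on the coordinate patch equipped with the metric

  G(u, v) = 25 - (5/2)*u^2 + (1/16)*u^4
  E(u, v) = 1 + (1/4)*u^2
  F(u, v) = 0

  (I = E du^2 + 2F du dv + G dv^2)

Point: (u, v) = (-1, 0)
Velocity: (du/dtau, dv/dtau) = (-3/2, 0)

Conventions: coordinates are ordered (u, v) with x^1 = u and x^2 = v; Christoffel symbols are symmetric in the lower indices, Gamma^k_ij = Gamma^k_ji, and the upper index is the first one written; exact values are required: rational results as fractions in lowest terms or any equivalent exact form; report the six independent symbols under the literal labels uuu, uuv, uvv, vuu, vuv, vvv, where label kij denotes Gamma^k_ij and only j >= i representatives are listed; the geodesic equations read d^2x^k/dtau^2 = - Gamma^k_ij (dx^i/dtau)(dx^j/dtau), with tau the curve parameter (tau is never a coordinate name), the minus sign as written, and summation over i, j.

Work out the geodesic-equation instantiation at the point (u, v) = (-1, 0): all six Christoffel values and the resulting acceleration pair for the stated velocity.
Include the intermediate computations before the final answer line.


E = 5/4, F = 0, G = 361/16 at the point
E_u = -1/2, E_v = 0, F_u = 0, F_v = 0, G_u = 19/4, G_v = 0
EG - F^2 = 1805/64;  g^inv = (64/1805) * [[361/16, 0], [0, 5/4]]
first-kind symbols [ij,l] = (1/2)(d_i g_jl + d_j g_il - d_l g_ij): [uu,u] = E_u/2 = -1/4, [uu,v] = F_u - E_v/2 = 0, [uv,u] = E_v/2 = 0, [uv,v] = G_u/2 = 19/8, [vv,u] = F_v - G_u/2 = -19/8, [vv,v] = G_v/2 = 0
Gamma^u_ij = (G*[ij,u] - F*[ij,v])/(EG - F^2), Gamma^v_ij = (E*[ij,v] - F*[ij,u])/(EG - F^2)
Gamma_uuu = -1/5, Gamma_uuv = 0, Gamma_uvv = -19/10, Gamma_vuu = 0, Gamma_vuv = 2/19, Gamma_vvv = 0
d^2u/dtau^2 = -(Gamma_uuu*(-3/2)^2 + 2*Gamma_uuv*(-3/2)*(0) + Gamma_uvv*(0)^2) = 9/20
d^2v/dtau^2 = -(Gamma_vuu*(-3/2)^2 + 2*Gamma_vuv*(-3/2)*(0) + Gamma_vvv*(0)^2) = 0

Answer: Gamma_uuu = -1/5, Gamma_uuv = 0, Gamma_uvv = -19/10, Gamma_vuu = 0, Gamma_vuv = 2/19, Gamma_vvv = 0; accelerations (d^2u/dtau^2, d^2v/dtau^2) = (9/20, 0)
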